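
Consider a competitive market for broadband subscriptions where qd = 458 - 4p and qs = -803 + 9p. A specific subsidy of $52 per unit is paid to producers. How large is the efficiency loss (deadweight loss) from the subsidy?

Pre-subsidy: 458 - 4p = -803 + 9p gives p* = 97, q* = 70.
With the subsidy, sellers receive ps = pb + 52 for each unit, where pb is the price buyers pay.
Supply in terms of pb becomes qs = -803 + 9(pb + 52) = -335 + 9pb. Setting this equal to demand: 458 - 4pb = -335 + 9pb, so pb = 61.
Sellers receive ps = 61 + 52 = 113; q' = 458 − 4·61 = 214.
The subsidy expands output by 214 − 70 = 144 past the efficient level; on those units the gap between marginal cost and willingness to pay runs from 0 up to 52.
DWL = ½ × 52 × 144 = 3744.

Deadweight loss = $3744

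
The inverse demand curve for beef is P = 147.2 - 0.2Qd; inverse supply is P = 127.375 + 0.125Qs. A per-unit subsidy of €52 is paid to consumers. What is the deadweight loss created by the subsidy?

Deadweight loss = €4160

Pre-subsidy: 147.2 - 0.2Q = 127.375 + 0.125Q gives Q* = 61 and P* = 135.
With the rebate, buyers effectively pay Pb = Ps − 52, where Ps is the price sellers receive.
On the curves, Pb = 147.2 - 0.2Q and Ps = 127.375 + 0.125Q; the wedge Ps − Pb = 52 gives 127.375 + 0.125Q − (147.2 - 0.2Q) = 52, so Q' = 221.
Then Pb = 147.2 − 0.2·221 = 103 and Ps = 127.375 + 0.125·221 = 155.
The subsidy expands output by 221 − 61 = 160 past the efficient level; on those units the gap between marginal cost and willingness to pay runs from 0 up to 52.
DWL = ½ × 52 × 160 = 4160.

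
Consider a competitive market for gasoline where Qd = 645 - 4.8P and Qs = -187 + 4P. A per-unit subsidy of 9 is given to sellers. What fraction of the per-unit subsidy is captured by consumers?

Consumer share = 5/11

Pre-subsidy: 645 - 4.8P = -187 + 4P gives P* = 1040/11, Q* = 2103/11.
With the subsidy, sellers receive Ps = Pb + 9 for each unit, where Pb is the price buyers pay.
Supply in terms of Pb becomes Qs = -187 + 4(Pb + 9) = -151 + 4Pb. Setting this equal to demand: 645 - 4.8Pb = -151 + 4Pb, so Pb = 995/11.
Sellers receive Ps = 995/11 + 9 = 1094/11; Q' = 645 − 4.8·(995/11) = 2319/11.
Buyers' price falls by P* − Pb = 1040/11 − 995/11 = 45/11; sellers' price rises by Ps − P* = 1094/11 − 1040/11 = 54/11.
So consumers capture (45/11)/9 = 5/11 of each unit of subsidy.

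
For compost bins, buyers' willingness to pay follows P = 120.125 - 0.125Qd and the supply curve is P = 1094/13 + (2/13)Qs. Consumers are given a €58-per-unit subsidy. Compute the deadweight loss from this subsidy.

Deadweight loss = €6032

Pre-subsidy: 120.125 - 0.125Q = 1094/13 + (2/13)Q gives Q* = 129 and P* = 104.
With the rebate, buyers effectively pay Pb = Ps − 58, where Ps is the price sellers receive.
On the curves, Pb = 120.125 - 0.125Q and Ps = 1094/13 + (2/13)Q; the wedge Ps − Pb = 58 gives 1094/13 + (2/13)Q − (120.125 - 0.125Q) = 58, so Q' = 337.
Then Pb = 120.125 − 0.125·337 = 78 and Ps = 1094/13 + (2/13)·337 = 136.
The subsidy expands output by 337 − 129 = 208 past the efficient level; on those units the gap between marginal cost and willingness to pay runs from 0 up to 58.
DWL = ½ × 58 × 208 = 6032.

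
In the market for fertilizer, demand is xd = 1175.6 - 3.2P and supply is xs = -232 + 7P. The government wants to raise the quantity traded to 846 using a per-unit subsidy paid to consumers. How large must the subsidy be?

Required subsidy s = 51 per unit

At x = 846, invert demand for the buyer price: Pb = (1175.6 − 846)/3.2 = 103; invert supply for the seller price: Ps = (846 − (-232))/7 = 154.
The subsidy must fill the gap: s = Ps − Pb = 154 − 103 = 51.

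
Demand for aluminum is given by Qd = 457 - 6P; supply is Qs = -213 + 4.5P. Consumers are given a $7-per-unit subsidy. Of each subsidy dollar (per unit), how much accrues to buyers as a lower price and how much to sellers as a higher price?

Pre-subsidy: 457 - 6P = -213 + 4.5P gives P* = 1340/21, Q* = 519/7.
With the rebate, buyers effectively pay Pb = Ps − 7, where Ps is the price sellers receive.
Demand in terms of Ps becomes Qd = 457 − 6(Ps − 7) = 499 - 6Ps. Setting this equal to supply: 499 - 6Ps = -213 + 4.5Ps, so Ps = 1424/21.
Buyers pay Pb = 1424/21 − 7 = 1277/21; Q' = -213 + 4.5·(1424/21) = 645/7.
Buyers' price falls by P* − Pb = 1340/21 − 1277/21 = 3; sellers' price rises by Ps − P* = 1424/21 − 1340/21 = 4.

Buyers gain $3 per unit; sellers gain $4 per unit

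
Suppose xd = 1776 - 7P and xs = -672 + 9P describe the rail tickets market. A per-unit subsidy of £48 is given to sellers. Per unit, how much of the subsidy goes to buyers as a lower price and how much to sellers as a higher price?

Pre-subsidy: 1776 - 7P = -672 + 9P gives P* = 153, x* = 705.
With the subsidy, sellers receive Ps = Pb + 48 for each unit, where Pb is the price buyers pay.
Supply in terms of Pb becomes xs = -672 + 9(Pb + 48) = -240 + 9Pb. Setting this equal to demand: 1776 - 7Pb = -240 + 9Pb, so Pb = 126.
Sellers receive Ps = 126 + 48 = 174; x' = 1776 − 7·126 = 894.
Buyers' price falls by P* − Pb = 153 − 126 = 27; sellers' price rises by Ps − P* = 174 − 153 = 21.

Buyers gain £27 per unit; sellers gain £21 per unit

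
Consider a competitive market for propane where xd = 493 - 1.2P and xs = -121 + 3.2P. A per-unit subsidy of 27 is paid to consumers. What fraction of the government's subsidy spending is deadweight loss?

Pre-subsidy: 493 - 1.2P = -121 + 3.2P gives P* = 1535/11, x* = 3581/11.
With the rebate, buyers effectively pay Pb = Ps − 27, where Ps is the price sellers receive.
Demand in terms of Ps becomes xd = 493 − 1.2(Ps − 27) = 525.4 - 1.2Ps. Setting this equal to supply: 525.4 - 1.2Ps = -121 + 3.2Ps, so Ps = 1616/11.
Buyers pay Pb = 1616/11 − 27 = 1319/11; x' = -121 + 3.2·(1616/11) = 19201/55.
ΔCS = ½(3581/11 + 19201/55)(1535/11 − 1319/11) = 4007448/605; ΔPS = ½(3581/11 + 19201/55)(1616/11 − 1535/11) = 1502793/605.
Government spending = 27 × 19201/55 = 518427/55.
DWL = ½ × 27 × (19201/55 − 3581/11) = 17496/55; fraction = (17496/55) / (518427/55) = 648/19201.

DWL / government spending = 648/19201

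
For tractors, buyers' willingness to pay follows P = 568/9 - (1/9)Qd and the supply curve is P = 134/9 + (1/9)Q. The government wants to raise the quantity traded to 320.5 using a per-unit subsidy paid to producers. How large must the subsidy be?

Required subsidy s = 23 per unit

At Q = 320.5, from the demand curve buyers pay Pb = 568/9 − (1/9)·320.5 = 27.5; from the supply curve sellers need Ps = 134/9 + (1/9)·320.5 = 50.5.
The subsidy must fill the gap: s = Ps − Pb = 50.5 − 27.5 = 23.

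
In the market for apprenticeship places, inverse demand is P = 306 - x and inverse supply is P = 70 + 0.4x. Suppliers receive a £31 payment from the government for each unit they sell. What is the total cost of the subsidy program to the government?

Government cost = 41385/7

Pre-subsidy: 306 - x = 70 + 0.4x gives x* = 1180/7 and P* = 962/7.
With the subsidy, sellers receive Ps = Pb + 31 for each unit, where Pb is the price buyers pay.
On the curves, Pb = 306 - x and Ps = 70 + 0.4x; the wedge Ps − Pb = 31 gives 70 + 0.4x − (306 - x) = 31, so x' = 1335/7.
Then Pb = 306 − 1·(1335/7) = 807/7 and Ps = 70 + 0.4·(1335/7) = 1024/7.
Government outlay = subsidy × quantity = 31 × 1335/7 = 41385/7.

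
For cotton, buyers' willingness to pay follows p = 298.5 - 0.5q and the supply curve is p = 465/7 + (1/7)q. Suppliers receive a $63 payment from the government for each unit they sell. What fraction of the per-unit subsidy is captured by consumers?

Consumer share = 7/9

Pre-subsidy: 298.5 - 0.5q = 465/7 + (1/7)q gives q* = 361 and p* = 118.
With the subsidy, sellers receive ps = pb + 63 for each unit, where pb is the price buyers pay.
On the curves, pb = 298.5 - 0.5q and ps = 465/7 + (1/7)q; the wedge ps − pb = 63 gives 465/7 + (1/7)q − (298.5 - 0.5q) = 63, so q' = 459.
Then pb = 298.5 − 0.5·459 = 69 and ps = 465/7 + (1/7)·459 = 132.
Buyers' price falls by p* − pb = 118 − 69 = 49; sellers' price rises by ps − p* = 132 − 118 = 14.
So consumers capture 49/63 = 7/9 of each unit of subsidy.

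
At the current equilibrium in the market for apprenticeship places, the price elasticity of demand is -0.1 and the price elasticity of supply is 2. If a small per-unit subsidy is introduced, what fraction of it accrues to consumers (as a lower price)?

Consumer share = 20/21

For a small subsidy around the equilibrium, the benefit split depends on the relative slopes, which at a point are proportional to the elasticities.
Buyer share = εs/(εs + |εd|) = 2/(2 + 0.1) = 20/21; seller share = |εd|/(εs + |εd|) = 1/21.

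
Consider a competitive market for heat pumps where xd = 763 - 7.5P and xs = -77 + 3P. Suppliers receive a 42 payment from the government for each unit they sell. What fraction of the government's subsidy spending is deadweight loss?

Pre-subsidy: 763 - 7.5P = -77 + 3P gives P* = 80, x* = 163.
With the subsidy, sellers receive Ps = Pb + 42 for each unit, where Pb is the price buyers pay.
Supply in terms of Pb becomes xs = -77 + 3(Pb + 42) = 49 + 3Pb. Setting this equal to demand: 763 - 7.5Pb = 49 + 3Pb, so Pb = 68.
Sellers receive Ps = 68 + 42 = 110; x' = 763 − 7.5·68 = 253.
ΔCS = ½(163 + 253)(80 − 68) = 2496; ΔPS = ½(163 + 253)(110 − 80) = 6240.
Government spending = 42 × 253 = 10626.
DWL = ½ × 42 × (253 − 163) = 1890; fraction = 1890 / 10626 = 45/253.

DWL / government spending = 45/253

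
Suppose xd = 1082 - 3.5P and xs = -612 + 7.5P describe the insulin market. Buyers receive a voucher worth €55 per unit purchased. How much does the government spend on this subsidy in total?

Government cost = €37083.75

Pre-subsidy: 1082 - 3.5P = -612 + 7.5P gives P* = 154, x* = 543.
With the rebate, buyers effectively pay Pb = Ps − 55, where Ps is the price sellers receive.
Demand in terms of Ps becomes xd = 1082 − 3.5(Ps − 55) = 1274.5 - 3.5Ps. Setting this equal to supply: 1274.5 - 3.5Ps = -612 + 7.5Ps, so Ps = 171.5.
Buyers pay Pb = 171.5 − 55 = 116.5; x' = -612 + 7.5·171.5 = 674.25.
Government outlay = subsidy × quantity = 55 × 674.25 = 37083.75.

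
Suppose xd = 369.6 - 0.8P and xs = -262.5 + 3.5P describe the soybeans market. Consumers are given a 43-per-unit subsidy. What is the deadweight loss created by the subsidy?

Pre-subsidy: 369.6 - 0.8P = -262.5 + 3.5P gives P* = 147, x* = 252.
With the rebate, buyers effectively pay Pb = Ps − 43, where Ps is the price sellers receive.
Demand in terms of Ps becomes xd = 369.6 − 0.8(Ps − 43) = 404 - 0.8Ps. Setting this equal to supply: 404 - 0.8Ps = -262.5 + 3.5Ps, so Ps = 155.
Buyers pay Pb = 155 − 43 = 112; x' = -262.5 + 3.5·155 = 280.
The subsidy expands output by 280 − 252 = 28 past the efficient level; on those units the gap between marginal cost and willingness to pay runs from 0 up to 43.
DWL = ½ × 43 × 28 = 602.

Deadweight loss = 602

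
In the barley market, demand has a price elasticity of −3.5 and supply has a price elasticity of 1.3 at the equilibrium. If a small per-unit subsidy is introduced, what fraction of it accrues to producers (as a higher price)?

For a small subsidy around the equilibrium, the benefit split depends on the relative slopes, which at a point are proportional to the elasticities.
Buyer share = εs/(εs + |εd|) = 1.3/(1.3 + 3.5) = 13/48; seller share = |εd|/(εs + |εd|) = 35/48.
So producers capture 35/48 of the subsidy.

Producer share = 35/48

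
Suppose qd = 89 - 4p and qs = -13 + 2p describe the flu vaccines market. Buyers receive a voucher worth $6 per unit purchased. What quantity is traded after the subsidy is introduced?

Pre-subsidy: 89 - 4p = -13 + 2p gives p* = 17, q* = 21.
With the rebate, buyers effectively pay pb = ps − 6, where ps is the price sellers receive.
Demand in terms of ps becomes qd = 89 − 4(ps − 6) = 113 - 4ps. Setting this equal to supply: 113 - 4ps = -13 + 2ps, so ps = 21.
Buyers pay pb = 21 − 6 = 15; q' = -13 + 2·21 = 29.

q' = 29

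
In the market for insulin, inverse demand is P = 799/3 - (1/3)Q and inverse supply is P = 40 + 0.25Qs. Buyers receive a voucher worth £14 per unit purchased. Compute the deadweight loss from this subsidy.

Deadweight loss = £168

Pre-subsidy: 799/3 - (1/3)Q = 40 + 0.25Q gives Q* = 388 and P* = 137.
With the rebate, buyers effectively pay Pb = Ps − 14, where Ps is the price sellers receive.
On the curves, Pb = 799/3 - (1/3)Q and Ps = 40 + 0.25Q; the wedge Ps − Pb = 14 gives 40 + 0.25Q − (799/3 - (1/3)Q) = 14, so Q' = 412.
Then Pb = 799/3 − (1/3)·412 = 129 and Ps = 40 + 0.25·412 = 143.
The subsidy expands output by 412 − 388 = 24 past the efficient level; on those units the gap between marginal cost and willingness to pay runs from 0 up to 14.
DWL = ½ × 14 × 24 = 168.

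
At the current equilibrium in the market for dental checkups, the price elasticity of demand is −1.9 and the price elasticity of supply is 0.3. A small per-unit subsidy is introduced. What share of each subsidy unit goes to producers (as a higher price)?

Producer share = 19/22

For a small subsidy around the equilibrium, the benefit split depends on the relative slopes, which at a point are proportional to the elasticities.
Buyer share = εs/(εs + |εd|) = 0.3/(0.3 + 1.9) = 3/22; seller share = |εd|/(εs + |εd|) = 19/22.
So producers capture 19/22 of the subsidy.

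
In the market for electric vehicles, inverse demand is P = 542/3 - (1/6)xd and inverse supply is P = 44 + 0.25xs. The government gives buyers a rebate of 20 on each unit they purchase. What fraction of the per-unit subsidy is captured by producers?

Producer share = 0.6

Pre-subsidy: 542/3 - (1/6)x = 44 + 0.25x gives x* = 328 and P* = 126.
With the rebate, buyers effectively pay Pb = Ps − 20, where Ps is the price sellers receive.
On the curves, Pb = 542/3 - (1/6)x and Ps = 44 + 0.25x; the wedge Ps − Pb = 20 gives 44 + 0.25x − (542/3 - (1/6)x) = 20, so x' = 376.
Then Pb = 542/3 − (1/6)·376 = 118 and Ps = 44 + 0.25·376 = 138.
Buyers' price falls by P* − Pb = 126 − 118 = 8; sellers' price rises by Ps − P* = 138 − 126 = 12.
So producers capture 12/20 = 0.6 of each unit of subsidy.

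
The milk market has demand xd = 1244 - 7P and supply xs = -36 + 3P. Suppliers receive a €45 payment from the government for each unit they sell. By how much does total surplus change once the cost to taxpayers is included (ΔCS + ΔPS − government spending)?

Net change in total surplus = -€2126.25

Pre-subsidy: 1244 - 7P = -36 + 3P gives P* = 128, x* = 348.
With the subsidy, sellers receive Ps = Pb + 45 for each unit, where Pb is the price buyers pay.
Supply in terms of Pb becomes xs = -36 + 3(Pb + 45) = 99 + 3Pb. Setting this equal to demand: 1244 - 7Pb = 99 + 3Pb, so Pb = 114.5.
Sellers receive Ps = 114.5 + 45 = 159.5; x' = 1244 − 7·114.5 = 442.5.
ΔCS = ½(348 + 442.5)(128 − 114.5) = 5335.875; ΔPS = ½(348 + 442.5)(159.5 − 128) = 12450.375.
Government spending = 45 × 442.5 = 19912.5.
Net change = 5335.875 + 12450.375 − 19912.5 = -2126.25. The loss equals the DWL triangle ½·45·94.5.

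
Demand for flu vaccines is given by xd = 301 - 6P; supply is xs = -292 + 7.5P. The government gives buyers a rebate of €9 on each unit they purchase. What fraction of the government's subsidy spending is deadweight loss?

Pre-subsidy: 301 - 6P = -292 + 7.5P gives P* = 1186/27, x* = 337/9.
With the rebate, buyers effectively pay Pb = Ps − 9, where Ps is the price sellers receive.
Demand in terms of Ps becomes xd = 301 − 6(Ps − 9) = 355 - 6Ps. Setting this equal to supply: 355 - 6Ps = -292 + 7.5Ps, so Ps = 1294/27.
Buyers pay Pb = 1294/27 − 9 = 1051/27; x' = -292 + 7.5·(1294/27) = 607/9.
ΔCS = ½(337/9 + 607/9)(1186/27 − 1051/27) = 2360/9; ΔPS = ½(337/9 + 607/9)(1294/27 − 1186/27) = 1888/9.
Government spending = 9 × 607/9 = 607.
DWL = ½ × 9 × (607/9 − 337/9) = 135; fraction = 135 / 607 = 135/607.

DWL / government spending = 135/607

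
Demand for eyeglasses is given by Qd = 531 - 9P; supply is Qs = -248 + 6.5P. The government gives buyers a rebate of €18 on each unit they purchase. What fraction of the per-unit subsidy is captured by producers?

Pre-subsidy: 531 - 9P = -248 + 6.5P gives P* = 1558/31, Q* = 2439/31.
With the rebate, buyers effectively pay Pb = Ps − 18, where Ps is the price sellers receive.
Demand in terms of Ps becomes Qd = 531 − 9(Ps − 18) = 693 - 9Ps. Setting this equal to supply: 693 - 9Ps = -248 + 6.5Ps, so Ps = 1882/31.
Buyers pay Pb = 1882/31 − 18 = 1324/31; Q' = -248 + 6.5·(1882/31) = 4545/31.
Buyers' price falls by P* − Pb = 1558/31 − 1324/31 = 234/31; sellers' price rises by Ps − P* = 1882/31 − 1558/31 = 324/31.
So producers capture (324/31)/18 = 18/31 of each unit of subsidy.

Producer share = 18/31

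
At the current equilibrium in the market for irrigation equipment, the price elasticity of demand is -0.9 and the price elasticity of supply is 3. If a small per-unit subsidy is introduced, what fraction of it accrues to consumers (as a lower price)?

Consumer share = 10/13

For a small subsidy around the equilibrium, the benefit split depends on the relative slopes, which at a point are proportional to the elasticities.
Buyer share = εs/(εs + |εd|) = 3/(3 + 0.9) = 10/13; seller share = |εd|/(εs + |εd|) = 3/13.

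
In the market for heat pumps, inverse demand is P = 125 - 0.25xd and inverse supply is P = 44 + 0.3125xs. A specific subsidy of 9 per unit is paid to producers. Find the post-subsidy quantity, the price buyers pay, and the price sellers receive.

Pre-subsidy: 125 - 0.25x = 44 + 0.3125x gives x* = 144 and P* = 89.
With the subsidy, sellers receive Ps = Pb + 9 for each unit, where Pb is the price buyers pay.
On the curves, Pb = 125 - 0.25x and Ps = 44 + 0.3125x; the wedge Ps − Pb = 9 gives 44 + 0.3125x − (125 - 0.25x) = 9, so x' = 160.
Then Pb = 125 − 0.25·160 = 85 and Ps = 44 + 0.3125·160 = 94.

x' = 160; buyers pay 85; sellers receive 94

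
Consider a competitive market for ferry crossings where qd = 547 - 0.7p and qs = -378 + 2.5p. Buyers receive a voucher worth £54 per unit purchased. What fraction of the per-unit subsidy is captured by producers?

Pre-subsidy: 547 - 0.7p = -378 + 2.5p gives p* = 289.0625, q* = 344.65625.
With the rebate, buyers effectively pay pb = ps − 54, where ps is the price sellers receive.
Demand in terms of ps becomes qd = 547 − 0.7(ps − 54) = 584.8 - 0.7ps. Setting this equal to supply: 584.8 - 0.7ps = -378 + 2.5ps, so ps = 300.875.
Buyers pay pb = 300.875 − 54 = 246.875; q' = -378 + 2.5·300.875 = 374.1875.
Buyers' price falls by p* − pb = 289.0625 − 246.875 = 42.1875; sellers' price rises by ps − p* = 300.875 − 289.0625 = 11.8125.
So producers capture 11.8125/54 = 0.21875 of each unit of subsidy.

Producer share = 0.21875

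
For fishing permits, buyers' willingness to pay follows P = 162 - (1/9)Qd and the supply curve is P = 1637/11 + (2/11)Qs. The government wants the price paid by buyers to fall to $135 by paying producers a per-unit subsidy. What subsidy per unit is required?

Required subsidy s = $58 per unit

At a buyer price of 135, quantity demanded is 1458 − 9·135 = 243.
Sellers supply 243 only when they receive Ps = 1637/11 + (2/11)·243 = 193.
s = Ps − Pb = 193 − 135 = 58.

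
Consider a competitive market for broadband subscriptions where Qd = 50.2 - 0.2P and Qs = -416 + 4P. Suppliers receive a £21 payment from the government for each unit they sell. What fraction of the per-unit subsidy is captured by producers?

Pre-subsidy: 50.2 - 0.2P = -416 + 4P gives P* = 111, Q* = 28.
With the subsidy, sellers receive Ps = Pb + 21 for each unit, where Pb is the price buyers pay.
Supply in terms of Pb becomes Qs = -416 + 4(Pb + 21) = -332 + 4Pb. Setting this equal to demand: 50.2 - 0.2Pb = -332 + 4Pb, so Pb = 91.
Sellers receive Ps = 91 + 21 = 112; Q' = 50.2 − 0.2·91 = 32.
Buyers' price falls by P* − Pb = 111 − 91 = 20; sellers' price rises by Ps − P* = 112 − 111 = 1.
So producers capture 1/21 = 1/21 of each unit of subsidy.

Producer share = 1/21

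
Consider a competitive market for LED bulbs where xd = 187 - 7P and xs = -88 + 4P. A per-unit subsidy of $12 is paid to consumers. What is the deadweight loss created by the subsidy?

Deadweight loss = 2016/11

Pre-subsidy: 187 - 7P = -88 + 4P gives P* = 25, x* = 12.
With the rebate, buyers effectively pay Pb = Ps − 12, where Ps is the price sellers receive.
Demand in terms of Ps becomes xd = 187 − 7(Ps − 12) = 271 - 7Ps. Setting this equal to supply: 271 - 7Ps = -88 + 4Ps, so Ps = 359/11.
Buyers pay Pb = 359/11 − 12 = 227/11; x' = -88 + 4·(359/11) = 468/11.
The subsidy expands output by 468/11 − 12 = 336/11 past the efficient level; on those units the gap between marginal cost and willingness to pay runs from 0 up to 12.
DWL = ½ × 12 × 336/11 = 2016/11.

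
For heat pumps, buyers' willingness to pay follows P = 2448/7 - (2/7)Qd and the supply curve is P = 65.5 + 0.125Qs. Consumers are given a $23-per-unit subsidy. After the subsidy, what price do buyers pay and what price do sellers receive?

Buyers pay $136; sellers receive $159

Pre-subsidy: 2448/7 - (2/7)Q = 65.5 + 0.125Q gives Q* = 692 and P* = 152.
With the rebate, buyers effectively pay Pb = Ps − 23, where Ps is the price sellers receive.
On the curves, Pb = 2448/7 - (2/7)Q and Ps = 65.5 + 0.125Q; the wedge Ps − Pb = 23 gives 65.5 + 0.125Q − (2448/7 - (2/7)Q) = 23, so Q' = 748.
Then Pb = 2448/7 − (2/7)·748 = 136 and Ps = 65.5 + 0.125·748 = 159.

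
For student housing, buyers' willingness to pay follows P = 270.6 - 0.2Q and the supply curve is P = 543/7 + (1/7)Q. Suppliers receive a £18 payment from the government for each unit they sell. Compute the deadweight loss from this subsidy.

Pre-subsidy: 270.6 - 0.2Q = 543/7 + (1/7)Q gives Q* = 563 and P* = 158.
With the subsidy, sellers receive Ps = Pb + 18 for each unit, where Pb is the price buyers pay.
On the curves, Pb = 270.6 - 0.2Q and Ps = 543/7 + (1/7)Q; the wedge Ps − Pb = 18 gives 543/7 + (1/7)Q − (270.6 - 0.2Q) = 18, so Q' = 615.5.
Then Pb = 270.6 − 0.2·615.5 = 147.5 and Ps = 543/7 + (1/7)·615.5 = 165.5.
The subsidy expands output by 615.5 − 563 = 52.5 past the efficient level; on those units the gap between marginal cost and willingness to pay runs from 0 up to 18.
DWL = ½ × 18 × 52.5 = 472.5.

Deadweight loss = £472.5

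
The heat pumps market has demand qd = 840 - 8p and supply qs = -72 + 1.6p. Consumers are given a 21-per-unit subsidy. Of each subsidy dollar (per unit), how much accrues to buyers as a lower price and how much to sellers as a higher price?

Pre-subsidy: 840 - 8p = -72 + 1.6p gives p* = 95, q* = 80.
With the rebate, buyers effectively pay pb = ps − 21, where ps is the price sellers receive.
Demand in terms of ps becomes qd = 840 − 8(ps − 21) = 1008 - 8ps. Setting this equal to supply: 1008 - 8ps = -72 + 1.6ps, so ps = 112.5.
Buyers pay pb = 112.5 − 21 = 91.5; q' = -72 + 1.6·112.5 = 108.
Buyers' price falls by p* − pb = 95 − 91.5 = 3.5; sellers' price rises by ps − p* = 112.5 − 95 = 17.5.

Buyers gain 3.5 per unit; sellers gain 17.5 per unit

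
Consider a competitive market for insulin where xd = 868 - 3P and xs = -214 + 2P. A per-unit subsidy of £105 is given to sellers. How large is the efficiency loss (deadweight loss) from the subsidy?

Deadweight loss = £6615

Pre-subsidy: 868 - 3P = -214 + 2P gives P* = 216.4, x* = 218.8.
With the subsidy, sellers receive Ps = Pb + 105 for each unit, where Pb is the price buyers pay.
Supply in terms of Pb becomes xs = -214 + 2(Pb + 105) = -4 + 2Pb. Setting this equal to demand: 868 - 3Pb = -4 + 2Pb, so Pb = 174.4.
Sellers receive Ps = 174.4 + 105 = 279.4; x' = 868 − 3·174.4 = 344.8.
The subsidy expands output by 344.8 − 218.8 = 126 past the efficient level; on those units the gap between marginal cost and willingness to pay runs from 0 up to 105.
DWL = ½ × 105 × 126 = 6615.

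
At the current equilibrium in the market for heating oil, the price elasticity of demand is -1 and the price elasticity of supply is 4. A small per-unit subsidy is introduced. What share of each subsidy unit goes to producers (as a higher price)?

For a small subsidy around the equilibrium, the benefit split depends on the relative slopes, which at a point are proportional to the elasticities.
Buyer share = εs/(εs + |εd|) = 4/(4 + 1) = 0.8; seller share = |εd|/(εs + |εd|) = 0.2.
So producers capture 0.2 of the subsidy.

Producer share = 0.2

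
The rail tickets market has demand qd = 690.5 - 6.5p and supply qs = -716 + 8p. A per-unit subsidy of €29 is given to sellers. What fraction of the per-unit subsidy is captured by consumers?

Pre-subsidy: 690.5 - 6.5p = -716 + 8p gives p* = 97, q* = 60.
With the subsidy, sellers receive ps = pb + 29 for each unit, where pb is the price buyers pay.
Supply in terms of pb becomes qs = -716 + 8(pb + 29) = -484 + 8pb. Setting this equal to demand: 690.5 - 6.5pb = -484 + 8pb, so pb = 81.
Sellers receive ps = 81 + 29 = 110; q' = 690.5 − 6.5·81 = 164.
Buyers' price falls by p* − pb = 97 − 81 = 16; sellers' price rises by ps − p* = 110 − 97 = 13.
So consumers capture 16/29 = 16/29 of each unit of subsidy.

Consumer share = 16/29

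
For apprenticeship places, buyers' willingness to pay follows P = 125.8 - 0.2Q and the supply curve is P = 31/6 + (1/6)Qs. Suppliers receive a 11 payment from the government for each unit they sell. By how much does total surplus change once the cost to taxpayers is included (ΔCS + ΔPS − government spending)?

Pre-subsidy: 125.8 - 0.2Q = 31/6 + (1/6)Q gives Q* = 329 and P* = 60.
With the subsidy, sellers receive Ps = Pb + 11 for each unit, where Pb is the price buyers pay.
On the curves, Pb = 125.8 - 0.2Q and Ps = 31/6 + (1/6)Q; the wedge Ps − Pb = 11 gives 31/6 + (1/6)Q − (125.8 - 0.2Q) = 11, so Q' = 359.
Then Pb = 125.8 − 0.2·359 = 54 and Ps = 31/6 + (1/6)·359 = 65.
ΔCS = ½(329 + 359)(60 − 54) = 2064; ΔPS = ½(329 + 359)(65 − 60) = 1720.
Government spending = 11 × 359 = 3949.
Net change = 2064 + 1720 − 3949 = -165. The loss equals the DWL triangle ½·11·30.

Net change in total surplus = -165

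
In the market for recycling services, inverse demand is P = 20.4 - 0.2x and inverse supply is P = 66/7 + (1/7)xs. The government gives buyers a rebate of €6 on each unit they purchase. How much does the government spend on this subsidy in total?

Pre-subsidy: 20.4 - 0.2x = 66/7 + (1/7)x gives x* = 32 and P* = 14.
With the rebate, buyers effectively pay Pb = Ps − 6, where Ps is the price sellers receive.
On the curves, Pb = 20.4 - 0.2x and Ps = 66/7 + (1/7)x; the wedge Ps − Pb = 6 gives 66/7 + (1/7)x − (20.4 - 0.2x) = 6, so x' = 49.5.
Then Pb = 20.4 − 0.2·49.5 = 10.5 and Ps = 66/7 + (1/7)·49.5 = 16.5.
Government outlay = subsidy × quantity = 6 × 49.5 = 297.

Government cost = €297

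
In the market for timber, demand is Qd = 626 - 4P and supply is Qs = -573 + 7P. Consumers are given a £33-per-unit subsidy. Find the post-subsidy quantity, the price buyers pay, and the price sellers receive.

Q' = 274; buyers pay £88; sellers receive £121

Pre-subsidy: 626 - 4P = -573 + 7P gives P* = 109, Q* = 190.
With the rebate, buyers effectively pay Pb = Ps − 33, where Ps is the price sellers receive.
Demand in terms of Ps becomes Qd = 626 − 4(Ps − 33) = 758 - 4Ps. Setting this equal to supply: 758 - 4Ps = -573 + 7Ps, so Ps = 121.
Buyers pay Pb = 121 − 33 = 88; Q' = -573 + 7·121 = 274.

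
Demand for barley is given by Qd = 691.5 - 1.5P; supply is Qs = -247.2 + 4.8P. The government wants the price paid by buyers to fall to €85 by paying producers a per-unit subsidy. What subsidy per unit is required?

At a buyer price of 85, quantity demanded is 691.5 − 1.5·85 = 564.
Sellers supply 564 only when they receive Ps with -247.2 + 4.8·Ps = 564, i.e. Ps = 169.
s = Ps − Pb = 169 − 85 = 84.

Required subsidy s = €84 per unit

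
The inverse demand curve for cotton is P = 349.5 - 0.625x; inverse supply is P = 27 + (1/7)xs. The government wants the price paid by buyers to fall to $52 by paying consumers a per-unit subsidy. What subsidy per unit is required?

Required subsidy s = $43 per unit

At a buyer price of 52, quantity demanded is 559.2 − 1.6·52 = 476.
Sellers supply 476 only when they receive Ps = 27 + (1/7)·476 = 95.
s = Ps − Pb = 95 − 52 = 43.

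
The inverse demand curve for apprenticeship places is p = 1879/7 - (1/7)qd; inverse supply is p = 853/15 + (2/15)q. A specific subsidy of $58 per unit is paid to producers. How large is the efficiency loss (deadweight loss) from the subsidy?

Pre-subsidy: 1879/7 - (1/7)q = 853/15 + (2/15)q gives q* = 766 and p* = 159.
With the subsidy, sellers receive ps = pb + 58 for each unit, where pb is the price buyers pay.
On the curves, pb = 1879/7 - (1/7)q and ps = 853/15 + (2/15)q; the wedge ps − pb = 58 gives 853/15 + (2/15)q − (1879/7 - (1/7)q) = 58, so q' = 976.
Then pb = 1879/7 − (1/7)·976 = 129 and ps = 853/15 + (2/15)·976 = 187.
The subsidy expands output by 976 − 766 = 210 past the efficient level; on those units the gap between marginal cost and willingness to pay runs from 0 up to 58.
DWL = ½ × 58 × 210 = 6090.

Deadweight loss = $6090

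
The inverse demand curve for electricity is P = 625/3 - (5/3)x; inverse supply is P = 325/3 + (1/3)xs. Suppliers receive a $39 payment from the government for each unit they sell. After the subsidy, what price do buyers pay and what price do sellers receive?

Buyers pay $92.5; sellers receive $131.5

Pre-subsidy: 625/3 - (5/3)x = 325/3 + (1/3)x gives x* = 50 and P* = 125.
With the subsidy, sellers receive Ps = Pb + 39 for each unit, where Pb is the price buyers pay.
On the curves, Pb = 625/3 - (5/3)x and Ps = 325/3 + (1/3)x; the wedge Ps − Pb = 39 gives 325/3 + (1/3)x − (625/3 - (5/3)x) = 39, so x' = 69.5.
Then Pb = 625/3 − (5/3)·69.5 = 92.5 and Ps = 325/3 + (1/3)·69.5 = 131.5.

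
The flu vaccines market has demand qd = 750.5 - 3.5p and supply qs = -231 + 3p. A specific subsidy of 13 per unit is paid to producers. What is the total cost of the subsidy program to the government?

Pre-subsidy: 750.5 - 3.5p = -231 + 3p gives p* = 151, q* = 222.
With the subsidy, sellers receive ps = pb + 13 for each unit, where pb is the price buyers pay.
Supply in terms of pb becomes qs = -231 + 3(pb + 13) = -192 + 3pb. Setting this equal to demand: 750.5 - 3.5pb = -192 + 3pb, so pb = 145.
Sellers receive ps = 145 + 13 = 158; q' = 750.5 − 3.5·145 = 243.
Government outlay = subsidy × quantity = 13 × 243 = 3159.

Government cost = 3159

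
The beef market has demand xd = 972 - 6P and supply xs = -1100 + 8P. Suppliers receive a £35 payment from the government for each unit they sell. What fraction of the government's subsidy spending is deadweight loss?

DWL / government spending = 5/17

Pre-subsidy: 972 - 6P = -1100 + 8P gives P* = 148, x* = 84.
With the subsidy, sellers receive Ps = Pb + 35 for each unit, where Pb is the price buyers pay.
Supply in terms of Pb becomes xs = -1100 + 8(Pb + 35) = -820 + 8Pb. Setting this equal to demand: 972 - 6Pb = -820 + 8Pb, so Pb = 128.
Sellers receive Ps = 128 + 35 = 163; x' = 972 − 6·128 = 204.
ΔCS = ½(84 + 204)(148 − 128) = 2880; ΔPS = ½(84 + 204)(163 − 148) = 2160.
Government spending = 35 × 204 = 7140.
DWL = ½ × 35 × (204 − 84) = 2100; fraction = 2100 / 7140 = 5/17.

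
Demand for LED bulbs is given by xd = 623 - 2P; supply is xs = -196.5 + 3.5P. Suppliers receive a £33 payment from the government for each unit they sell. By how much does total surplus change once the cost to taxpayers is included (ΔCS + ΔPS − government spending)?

Net change in total surplus = -£693

Pre-subsidy: 623 - 2P = -196.5 + 3.5P gives P* = 149, x* = 325.
With the subsidy, sellers receive Ps = Pb + 33 for each unit, where Pb is the price buyers pay.
Supply in terms of Pb becomes xs = -196.5 + 3.5(Pb + 33) = -81 + 3.5Pb. Setting this equal to demand: 623 - 2Pb = -81 + 3.5Pb, so Pb = 128.
Sellers receive Ps = 128 + 33 = 161; x' = 623 − 2·128 = 367.
ΔCS = ½(325 + 367)(149 − 128) = 7266; ΔPS = ½(325 + 367)(161 − 149) = 4152.
Government spending = 33 × 367 = 12111.
Net change = 7266 + 4152 − 12111 = -693. The loss equals the DWL triangle ½·33·42.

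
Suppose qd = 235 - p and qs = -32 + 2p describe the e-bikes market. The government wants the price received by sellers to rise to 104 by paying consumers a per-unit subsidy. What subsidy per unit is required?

Required subsidy s = 45 per unit

At a seller price of 104, quantity supplied is -32 + 2·104 = 176.
Buyers absorb 176 only when they pay pb with 235 − 1·pb = 176, i.e. pb = 59.
s = ps − pb = 104 − 59 = 45.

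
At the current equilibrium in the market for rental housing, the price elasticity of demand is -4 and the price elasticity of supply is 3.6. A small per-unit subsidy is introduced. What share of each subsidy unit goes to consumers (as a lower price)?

Consumer share = 9/19

For a small subsidy around the equilibrium, the benefit split depends on the relative slopes, which at a point are proportional to the elasticities.
Buyer share = εs/(εs + |εd|) = 3.6/(3.6 + 4) = 9/19; seller share = |εd|/(εs + |εd|) = 10/19.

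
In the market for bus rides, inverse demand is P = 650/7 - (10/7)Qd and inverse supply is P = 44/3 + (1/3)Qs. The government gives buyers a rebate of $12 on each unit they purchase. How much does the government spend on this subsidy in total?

Pre-subsidy: 650/7 - (10/7)Q = 44/3 + (1/3)Q gives Q* = 1642/37 and P* = 1090/37.
With the rebate, buyers effectively pay Pb = Ps − 12, where Ps is the price sellers receive.
On the curves, Pb = 650/7 - (10/7)Q and Ps = 44/3 + (1/3)Q; the wedge Ps − Pb = 12 gives 44/3 + (1/3)Q − (650/7 - (10/7)Q) = 12, so Q' = 1894/37.
Then Pb = 650/7 − (10/7)·(1894/37) = 730/37 and Ps = 44/3 + (1/3)·(1894/37) = 1174/37.
Government outlay = subsidy × quantity = 12 × 1894/37 = 22728/37.

Government cost = 22728/37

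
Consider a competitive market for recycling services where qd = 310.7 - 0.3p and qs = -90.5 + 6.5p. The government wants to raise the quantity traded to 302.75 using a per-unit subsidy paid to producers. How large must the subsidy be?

Required subsidy s = 34 per unit

At q = 302.75, invert demand for the buyer price: pb = (310.7 − 302.75)/0.3 = 26.5; invert supply for the seller price: ps = (302.75 − (-90.5))/6.5 = 60.5.
The subsidy must fill the gap: s = ps − pb = 60.5 − 26.5 = 34.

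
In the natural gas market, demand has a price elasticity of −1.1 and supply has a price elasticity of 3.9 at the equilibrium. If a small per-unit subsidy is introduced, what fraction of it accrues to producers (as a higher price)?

Producer share = 0.22

For a small subsidy around the equilibrium, the benefit split depends on the relative slopes, which at a point are proportional to the elasticities.
Buyer share = εs/(εs + |εd|) = 3.9/(3.9 + 1.1) = 0.78; seller share = |εd|/(εs + |εd|) = 0.22.
So producers capture 0.22 of the subsidy.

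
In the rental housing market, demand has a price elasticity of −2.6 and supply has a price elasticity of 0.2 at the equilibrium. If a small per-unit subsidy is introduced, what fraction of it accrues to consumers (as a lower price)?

Consumer share = 1/14

For a small subsidy around the equilibrium, the benefit split depends on the relative slopes, which at a point are proportional to the elasticities.
Buyer share = εs/(εs + |εd|) = 0.2/(0.2 + 2.6) = 1/14; seller share = |εd|/(εs + |εd|) = 13/14.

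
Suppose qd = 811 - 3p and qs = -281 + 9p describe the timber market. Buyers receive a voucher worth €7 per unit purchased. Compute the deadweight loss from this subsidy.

Deadweight loss = €55.125

Pre-subsidy: 811 - 3p = -281 + 9p gives p* = 91, q* = 538.
With the rebate, buyers effectively pay pb = ps − 7, where ps is the price sellers receive.
Demand in terms of ps becomes qd = 811 − 3(ps − 7) = 832 - 3ps. Setting this equal to supply: 832 - 3ps = -281 + 9ps, so ps = 92.75.
Buyers pay pb = 92.75 − 7 = 85.75; q' = -281 + 9·92.75 = 553.75.
The subsidy expands output by 553.75 − 538 = 15.75 past the efficient level; on those units the gap between marginal cost and willingness to pay runs from 0 up to 7.
DWL = ½ × 7 × 15.75 = 55.125.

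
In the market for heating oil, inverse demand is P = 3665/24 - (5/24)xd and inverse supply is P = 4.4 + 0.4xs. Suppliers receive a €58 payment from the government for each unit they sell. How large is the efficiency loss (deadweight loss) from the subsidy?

Deadweight loss = 201840/73

Pre-subsidy: 3665/24 - (5/24)x = 4.4 + 0.4x gives x* = 17797/73 and P* = 7440/73.
With the subsidy, sellers receive Ps = Pb + 58 for each unit, where Pb is the price buyers pay.
On the curves, Pb = 3665/24 - (5/24)x and Ps = 4.4 + 0.4x; the wedge Ps − Pb = 58 gives 4.4 + 0.4x − (3665/24 - (5/24)x) = 58, so x' = 24757/73.
Then Pb = 3665/24 − (5/24)·(24757/73) = 5990/73 and Ps = 4.4 + 0.4·(24757/73) = 10224/73.
The subsidy expands output by 24757/73 − 17797/73 = 6960/73 past the efficient level; on those units the gap between marginal cost and willingness to pay runs from 0 up to 58.
DWL = ½ × 58 × 6960/73 = 201840/73.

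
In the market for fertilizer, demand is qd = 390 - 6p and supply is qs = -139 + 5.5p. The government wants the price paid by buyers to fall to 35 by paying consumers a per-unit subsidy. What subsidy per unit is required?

At a buyer price of 35, quantity demanded is 390 − 6·35 = 180.
Sellers supply 180 only when they receive ps with -139 + 5.5·ps = 180, i.e. ps = 58.
s = ps − pb = 58 − 35 = 23.

Required subsidy s = 23 per unit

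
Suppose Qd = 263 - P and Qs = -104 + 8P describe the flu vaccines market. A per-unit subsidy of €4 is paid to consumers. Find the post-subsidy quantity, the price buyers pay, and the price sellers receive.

Pre-subsidy: 263 - P = -104 + 8P gives P* = 367/9, Q* = 2000/9.
With the rebate, buyers effectively pay Pb = Ps − 4, where Ps is the price sellers receive.
Demand in terms of Ps becomes Qd = 263 − 1(Ps − 4) = 267 - Ps. Setting this equal to supply: 267 - Ps = -104 + 8Ps, so Ps = 371/9.
Buyers pay Pb = 371/9 − 4 = 335/9; Q' = -104 + 8·(371/9) = 2032/9.

Q' = 2032/9; buyers pay 335/9; sellers receive 371/9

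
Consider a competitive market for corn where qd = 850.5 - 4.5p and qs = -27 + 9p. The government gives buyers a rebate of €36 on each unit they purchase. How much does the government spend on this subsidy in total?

Government cost = €23976

Pre-subsidy: 850.5 - 4.5p = -27 + 9p gives p* = 65, q* = 558.
With the rebate, buyers effectively pay pb = ps − 36, where ps is the price sellers receive.
Demand in terms of ps becomes qd = 850.5 − 4.5(ps − 36) = 1012.5 - 4.5ps. Setting this equal to supply: 1012.5 - 4.5ps = -27 + 9ps, so ps = 77.
Buyers pay pb = 77 − 36 = 41; q' = -27 + 9·77 = 666.
Government outlay = subsidy × quantity = 36 × 666 = 23976.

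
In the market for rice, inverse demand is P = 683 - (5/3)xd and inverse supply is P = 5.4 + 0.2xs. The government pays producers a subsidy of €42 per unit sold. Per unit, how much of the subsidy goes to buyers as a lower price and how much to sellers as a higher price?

Buyers gain €37.5 per unit; sellers gain €4.5 per unit

Pre-subsidy: 683 - (5/3)x = 5.4 + 0.2x gives x* = 363 and P* = 78.
With the subsidy, sellers receive Ps = Pb + 42 for each unit, where Pb is the price buyers pay.
On the curves, Pb = 683 - (5/3)x and Ps = 5.4 + 0.2x; the wedge Ps − Pb = 42 gives 5.4 + 0.2x − (683 - (5/3)x) = 42, so x' = 385.5.
Then Pb = 683 − (5/3)·385.5 = 40.5 and Ps = 5.4 + 0.2·385.5 = 82.5.
Buyers' price falls by P* − Pb = 78 − 40.5 = 37.5; sellers' price rises by Ps − P* = 82.5 − 78 = 4.5.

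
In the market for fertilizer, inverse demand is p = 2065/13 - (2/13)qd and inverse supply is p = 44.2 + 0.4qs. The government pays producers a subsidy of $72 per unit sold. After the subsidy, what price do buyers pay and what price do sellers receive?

Buyers pay $107; sellers receive $179

Pre-subsidy: 2065/13 - (2/13)q = 44.2 + 0.4q gives q* = 207 and p* = 127.
With the subsidy, sellers receive ps = pb + 72 for each unit, where pb is the price buyers pay.
On the curves, pb = 2065/13 - (2/13)q and ps = 44.2 + 0.4q; the wedge ps − pb = 72 gives 44.2 + 0.4q − (2065/13 - (2/13)q) = 72, so q' = 337.
Then pb = 2065/13 − (2/13)·337 = 107 and ps = 44.2 + 0.4·337 = 179.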